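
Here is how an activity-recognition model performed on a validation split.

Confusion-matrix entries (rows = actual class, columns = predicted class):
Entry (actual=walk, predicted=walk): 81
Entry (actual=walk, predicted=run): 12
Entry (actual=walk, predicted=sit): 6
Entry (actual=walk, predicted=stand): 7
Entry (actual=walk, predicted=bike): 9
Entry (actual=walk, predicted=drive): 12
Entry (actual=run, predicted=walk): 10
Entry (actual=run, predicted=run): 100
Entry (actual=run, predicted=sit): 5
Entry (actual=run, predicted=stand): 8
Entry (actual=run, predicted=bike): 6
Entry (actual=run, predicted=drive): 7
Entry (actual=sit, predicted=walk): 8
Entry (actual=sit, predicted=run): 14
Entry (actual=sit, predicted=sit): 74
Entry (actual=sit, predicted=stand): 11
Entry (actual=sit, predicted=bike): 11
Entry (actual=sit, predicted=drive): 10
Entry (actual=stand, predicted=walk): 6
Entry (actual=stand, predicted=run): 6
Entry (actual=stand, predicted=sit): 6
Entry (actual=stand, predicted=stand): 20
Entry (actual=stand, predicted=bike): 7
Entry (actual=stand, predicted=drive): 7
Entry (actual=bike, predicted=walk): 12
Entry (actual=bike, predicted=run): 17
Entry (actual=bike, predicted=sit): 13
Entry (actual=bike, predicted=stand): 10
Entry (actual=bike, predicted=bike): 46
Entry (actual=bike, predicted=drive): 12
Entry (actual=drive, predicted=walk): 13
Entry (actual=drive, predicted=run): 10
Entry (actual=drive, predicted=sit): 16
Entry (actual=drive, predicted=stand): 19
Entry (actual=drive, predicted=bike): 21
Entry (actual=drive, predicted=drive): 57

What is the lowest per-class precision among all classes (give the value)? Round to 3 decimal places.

Per-class precision (TP/(TP+FP)):
  walk: TP=81, FP=10+8+6+12+13=49 → 81/130 = 0.6231
  run: TP=100, FP=12+14+6+17+10=59 → 100/159 = 0.6289
  sit: TP=74, FP=6+5+6+13+16=46 → 74/120 = 0.6167
  stand: TP=20, FP=7+8+11+10+19=55 → 20/75 = 0.2667
  bike: TP=46, FP=9+6+11+7+21=54 → 46/100 = 0.4600
  drive: TP=57, FP=12+7+10+7+12=48 → 57/105 = 0.5429
Lowest is class 'stand' with precision = 0.267.

0.267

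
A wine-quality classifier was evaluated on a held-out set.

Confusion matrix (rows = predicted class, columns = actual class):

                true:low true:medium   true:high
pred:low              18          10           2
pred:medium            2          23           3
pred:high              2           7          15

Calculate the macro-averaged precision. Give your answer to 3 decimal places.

0.682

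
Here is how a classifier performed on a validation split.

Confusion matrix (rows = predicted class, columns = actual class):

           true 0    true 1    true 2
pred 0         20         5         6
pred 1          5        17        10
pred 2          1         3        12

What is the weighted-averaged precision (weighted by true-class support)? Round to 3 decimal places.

Per-class precision (TP/(TP+FP)):
  0: TP=20, FP=5+6=11 → 20/31 = 0.6452
  1: TP=17, FP=5+10=15 → 17/32 = 0.5313
  2: TP=12, FP=1+3=4 → 12/16 = 0.7500
Weighted-precision = Σ (supportᵢ/N)·precisionᵢ with N=79: (26/79)·0.6452 + (25/79)·0.5313 + (28/79)·0.7500 = 0.646

0.646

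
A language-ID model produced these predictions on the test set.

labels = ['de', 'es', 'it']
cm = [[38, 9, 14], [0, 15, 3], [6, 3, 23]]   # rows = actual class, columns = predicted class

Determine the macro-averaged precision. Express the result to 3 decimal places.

Per-class precision (TP/(TP+FP)):
  de: TP=38, FP=0+6=6 → 38/44 = 0.8636
  es: TP=15, FP=9+3=12 → 15/27 = 0.5556
  it: TP=23, FP=14+3=17 → 23/40 = 0.5750
Macro-precision = mean = (0.8636 + 0.5556 + 0.5750) / 3 = 0.665

0.665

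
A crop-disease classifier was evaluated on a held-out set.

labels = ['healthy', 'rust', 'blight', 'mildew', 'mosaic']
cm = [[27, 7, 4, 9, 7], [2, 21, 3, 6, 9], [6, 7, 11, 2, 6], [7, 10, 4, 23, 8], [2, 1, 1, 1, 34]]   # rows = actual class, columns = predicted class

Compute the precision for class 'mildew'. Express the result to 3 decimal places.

precision = TP/(TP+FP).
mildew: TP=23, FP=9+6+2+1=18 → 23/41 = 0.5610

0.561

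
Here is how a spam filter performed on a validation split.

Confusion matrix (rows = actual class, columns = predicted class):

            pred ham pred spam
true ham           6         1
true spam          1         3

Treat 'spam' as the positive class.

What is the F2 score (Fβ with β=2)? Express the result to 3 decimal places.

Fβ = (1+β²)·TP / ((1+β²)·TP + β²·FN + FP), with β²=4
= 5·3 / (5·3 + 4·1 + 1) = 0.750

0.750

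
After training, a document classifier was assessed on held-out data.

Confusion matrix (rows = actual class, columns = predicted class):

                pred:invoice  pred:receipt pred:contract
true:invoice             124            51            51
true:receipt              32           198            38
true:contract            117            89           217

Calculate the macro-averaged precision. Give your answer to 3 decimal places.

Per-class precision (TP/(TP+FP)):
  invoice: TP=124, FP=32+117=149 → 124/273 = 0.4542
  receipt: TP=198, FP=51+89=140 → 198/338 = 0.5858
  contract: TP=217, FP=51+38=89 → 217/306 = 0.7092
Macro-precision = mean = (0.4542 + 0.5858 + 0.7092) / 3 = 0.583

0.583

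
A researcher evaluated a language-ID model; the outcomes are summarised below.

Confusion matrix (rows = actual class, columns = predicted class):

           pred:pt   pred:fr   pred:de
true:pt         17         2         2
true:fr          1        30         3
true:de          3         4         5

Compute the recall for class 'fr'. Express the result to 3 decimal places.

0.882

recall = TP/(TP+FN).
fr: TP=30, FN=1+3=4 → 30/34 = 0.8824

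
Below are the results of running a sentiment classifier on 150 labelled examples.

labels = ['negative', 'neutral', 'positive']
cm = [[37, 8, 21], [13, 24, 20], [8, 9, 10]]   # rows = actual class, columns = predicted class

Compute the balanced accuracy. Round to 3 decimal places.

Balanced accuracy = mean of per-class recall.
  negative: recall = 37/66 = 0.5606
  neutral: recall = 24/57 = 0.4211
  positive: recall = 10/27 = 0.3704
Mean = (0.5606 + 0.4211 + 0.3704) / 3 = 0.451

0.451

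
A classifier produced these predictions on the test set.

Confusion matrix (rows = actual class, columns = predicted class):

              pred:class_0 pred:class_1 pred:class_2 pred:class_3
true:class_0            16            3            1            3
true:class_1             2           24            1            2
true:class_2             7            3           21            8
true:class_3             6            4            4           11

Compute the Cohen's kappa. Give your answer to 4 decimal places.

0.4949

Observed agreement pₒ = trace/N = 72/116 = 0.62069
Expected agreement pₑ = Σ (rowᵢ·colᵢ)/N² = (23·31 + 29·34 + 39·27 + 25·24)/116² = 0.24911
κ = (pₒ − pₑ)/(1 − pₑ) = (0.62069 − 0.24911)/(1 − 0.24911) = 0.4949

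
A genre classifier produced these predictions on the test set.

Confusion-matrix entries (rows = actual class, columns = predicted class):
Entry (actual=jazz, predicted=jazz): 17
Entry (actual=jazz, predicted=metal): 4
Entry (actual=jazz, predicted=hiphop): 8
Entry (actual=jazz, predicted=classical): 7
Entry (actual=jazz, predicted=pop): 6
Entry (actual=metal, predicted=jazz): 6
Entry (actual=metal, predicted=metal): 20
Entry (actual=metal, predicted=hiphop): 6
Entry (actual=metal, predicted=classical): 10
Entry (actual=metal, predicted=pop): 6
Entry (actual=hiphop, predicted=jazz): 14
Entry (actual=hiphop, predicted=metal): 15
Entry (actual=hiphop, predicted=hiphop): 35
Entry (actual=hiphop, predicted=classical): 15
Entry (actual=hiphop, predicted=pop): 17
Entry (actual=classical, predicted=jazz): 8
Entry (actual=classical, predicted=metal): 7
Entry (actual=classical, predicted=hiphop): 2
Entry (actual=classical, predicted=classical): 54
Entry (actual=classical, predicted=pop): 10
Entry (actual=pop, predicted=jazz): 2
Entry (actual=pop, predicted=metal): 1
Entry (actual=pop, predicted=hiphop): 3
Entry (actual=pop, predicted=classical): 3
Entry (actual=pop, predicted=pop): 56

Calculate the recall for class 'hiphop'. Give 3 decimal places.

0.365

Treat 'hiphop' as positive and all other classes as negative.
recall = TP/(TP+FN).
hiphop: TP=35, FN=14+15+15+17=61 → 35/96 = 0.3646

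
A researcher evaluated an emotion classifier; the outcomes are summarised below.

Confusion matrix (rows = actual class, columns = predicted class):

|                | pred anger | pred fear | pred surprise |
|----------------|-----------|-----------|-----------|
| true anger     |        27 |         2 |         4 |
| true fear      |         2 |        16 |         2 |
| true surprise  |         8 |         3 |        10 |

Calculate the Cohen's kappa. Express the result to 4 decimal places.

Observed agreement pₒ = trace/N = 53/74 = 0.71622
Expected agreement pₑ = Σ (rowᵢ·colᵢ)/N² = (33·37 + 20·21 + 21·16)/74² = 0.36103
κ = (pₒ − pₑ)/(1 − pₑ) = (0.71622 − 0.36103)/(1 − 0.36103) = 0.5559

0.5559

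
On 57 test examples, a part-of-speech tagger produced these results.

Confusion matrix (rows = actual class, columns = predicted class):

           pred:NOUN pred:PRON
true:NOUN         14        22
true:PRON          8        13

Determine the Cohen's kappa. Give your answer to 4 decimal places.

0.0070

Observed agreement pₒ = trace/N = 27/57 = 0.47368
Expected agreement pₑ = Σ (rowᵢ·colᵢ)/N² = (36·22 + 21·35)/57² = 0.46999
κ = (pₒ − pₑ)/(1 − pₑ) = (0.47368 − 0.46999)/(1 − 0.46999) = 0.0070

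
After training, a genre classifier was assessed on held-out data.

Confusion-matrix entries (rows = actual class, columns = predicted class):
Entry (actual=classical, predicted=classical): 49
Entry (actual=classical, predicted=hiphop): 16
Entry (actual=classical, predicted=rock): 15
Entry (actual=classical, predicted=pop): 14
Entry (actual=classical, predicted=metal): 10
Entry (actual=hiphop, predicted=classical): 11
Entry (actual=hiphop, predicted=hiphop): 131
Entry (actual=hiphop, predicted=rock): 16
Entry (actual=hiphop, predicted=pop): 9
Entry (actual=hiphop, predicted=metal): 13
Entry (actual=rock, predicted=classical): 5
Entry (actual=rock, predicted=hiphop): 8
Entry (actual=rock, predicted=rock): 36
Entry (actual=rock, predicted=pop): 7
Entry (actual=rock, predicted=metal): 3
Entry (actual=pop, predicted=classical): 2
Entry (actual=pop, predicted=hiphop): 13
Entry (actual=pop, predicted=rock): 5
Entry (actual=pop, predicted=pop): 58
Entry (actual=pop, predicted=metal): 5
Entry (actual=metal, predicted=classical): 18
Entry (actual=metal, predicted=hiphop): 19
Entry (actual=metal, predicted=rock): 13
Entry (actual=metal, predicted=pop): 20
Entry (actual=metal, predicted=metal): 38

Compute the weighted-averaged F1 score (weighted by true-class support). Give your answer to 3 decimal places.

0.578

Per-class F1 score (2·TP/(2·TP+FP+FN)):
  classical: TP=49, FP=11+5+2+18=36, FN=16+15+14+10=55 → 98/189 = 0.5185
  hiphop: TP=131, FP=16+8+13+19=56, FN=11+16+9+13=49 → 262/367 = 0.7139
  rock: TP=36, FP=15+16+5+13=49, FN=5+8+7+3=23 → 72/144 = 0.5000
  pop: TP=58, FP=14+9+7+20=50, FN=2+13+5+5=25 → 116/191 = 0.6073
  metal: TP=38, FP=10+13+3+5=31, FN=18+19+13+20=70 → 76/177 = 0.4294
Weighted-F1 score = Σ (supportᵢ/N)·F1 scoreᵢ with N=534: (104/534)·0.5185 + (180/534)·0.7139 + (59/534)·0.5000 + (83/534)·0.6073 + (108/534)·0.4294 = 0.578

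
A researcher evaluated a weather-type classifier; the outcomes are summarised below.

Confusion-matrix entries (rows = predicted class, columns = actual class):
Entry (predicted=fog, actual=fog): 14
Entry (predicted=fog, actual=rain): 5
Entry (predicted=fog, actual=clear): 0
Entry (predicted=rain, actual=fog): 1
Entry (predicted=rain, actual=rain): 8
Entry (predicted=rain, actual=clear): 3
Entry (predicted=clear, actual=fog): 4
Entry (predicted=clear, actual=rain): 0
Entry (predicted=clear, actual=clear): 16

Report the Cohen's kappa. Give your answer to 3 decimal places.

Observed agreement pₒ = trace/N = 38/51 = 0.7451
Expected agreement pₑ = Σ (rowᵢ·colᵢ)/N² = (19·19 + 13·12 + 19·20)/51² = 0.3449
κ = (pₒ − pₑ)/(1 − pₑ) = (0.7451 − 0.3449)/(1 − 0.3449) = 0.611

0.611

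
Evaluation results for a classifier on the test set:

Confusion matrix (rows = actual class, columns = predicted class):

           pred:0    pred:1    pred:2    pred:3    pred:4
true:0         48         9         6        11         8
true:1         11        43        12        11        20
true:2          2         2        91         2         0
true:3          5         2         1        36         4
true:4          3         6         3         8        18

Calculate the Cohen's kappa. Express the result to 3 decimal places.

0.558

Observed agreement pₒ = trace/N = 236/362 = 0.6519
Expected agreement pₑ = Σ (rowᵢ·colᵢ)/N² = (82·69 + 97·62 + 97·113 + 48·68 + 38·50)/362² = 0.2121
κ = (pₒ − pₑ)/(1 − pₑ) = (0.6519 − 0.2121)/(1 − 0.2121) = 0.558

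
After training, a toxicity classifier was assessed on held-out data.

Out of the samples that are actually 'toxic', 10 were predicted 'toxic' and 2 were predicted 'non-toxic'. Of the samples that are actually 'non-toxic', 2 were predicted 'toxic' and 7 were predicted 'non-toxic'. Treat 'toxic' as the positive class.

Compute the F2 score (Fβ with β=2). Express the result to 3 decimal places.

Fβ = (1+β²)·TP / ((1+β²)·TP + β²·FN + FP), with β²=4
= 5·10 / (5·10 + 4·2 + 2) = 0.833

0.833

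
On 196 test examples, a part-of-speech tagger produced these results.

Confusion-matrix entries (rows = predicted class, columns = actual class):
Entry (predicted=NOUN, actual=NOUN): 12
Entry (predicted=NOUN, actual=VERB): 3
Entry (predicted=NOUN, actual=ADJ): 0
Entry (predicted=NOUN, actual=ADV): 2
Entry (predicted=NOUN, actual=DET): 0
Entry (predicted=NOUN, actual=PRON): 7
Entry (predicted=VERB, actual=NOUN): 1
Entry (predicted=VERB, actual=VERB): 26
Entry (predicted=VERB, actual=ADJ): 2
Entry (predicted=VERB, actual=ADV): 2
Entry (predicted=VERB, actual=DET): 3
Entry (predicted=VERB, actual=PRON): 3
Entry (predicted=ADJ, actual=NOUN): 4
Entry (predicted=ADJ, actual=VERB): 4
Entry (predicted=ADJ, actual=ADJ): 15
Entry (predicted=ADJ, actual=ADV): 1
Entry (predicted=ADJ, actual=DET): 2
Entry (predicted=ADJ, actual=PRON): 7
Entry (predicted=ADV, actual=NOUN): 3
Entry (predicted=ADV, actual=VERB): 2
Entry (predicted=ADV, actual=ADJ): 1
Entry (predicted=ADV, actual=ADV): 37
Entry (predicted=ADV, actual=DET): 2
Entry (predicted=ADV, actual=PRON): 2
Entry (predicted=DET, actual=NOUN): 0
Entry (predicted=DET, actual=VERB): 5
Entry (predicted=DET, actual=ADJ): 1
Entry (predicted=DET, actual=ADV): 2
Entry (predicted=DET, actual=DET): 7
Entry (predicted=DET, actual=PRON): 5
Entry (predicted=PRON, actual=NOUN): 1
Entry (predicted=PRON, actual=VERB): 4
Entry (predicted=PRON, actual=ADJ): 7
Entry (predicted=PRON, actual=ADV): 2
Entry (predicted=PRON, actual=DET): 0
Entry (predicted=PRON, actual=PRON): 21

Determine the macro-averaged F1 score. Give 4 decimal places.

Per-class F1 score (2·TP/(2·TP+FP+FN)):
  NOUN: TP=12, FP=3+0+2+0+7=12, FN=1+4+3+0+1=9 → 24/45 = 0.53333
  VERB: TP=26, FP=1+2+2+3+3=11, FN=3+4+2+5+4=18 → 52/81 = 0.64198
  ADJ: TP=15, FP=4+4+1+2+7=18, FN=0+2+1+1+7=11 → 30/59 = 0.50847
  ADV: TP=37, FP=3+2+1+2+2=10, FN=2+2+1+2+2=9 → 74/93 = 0.79570
  DET: TP=7, FP=0+5+1+2+5=13, FN=0+3+2+2+0=7 → 14/34 = 0.41176
  PRON: TP=21, FP=1+4+7+2+0=14, FN=7+3+7+2+5=24 → 42/80 = 0.52500
Macro-F1 score = mean = (0.53333 + 0.64198 + 0.50847 + 0.79570 + 0.41176 + 0.52500) / 6 = 0.5694

0.5694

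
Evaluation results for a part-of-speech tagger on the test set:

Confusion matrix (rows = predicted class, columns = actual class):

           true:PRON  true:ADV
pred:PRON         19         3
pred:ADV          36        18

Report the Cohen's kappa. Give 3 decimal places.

Observed agreement pₒ = trace/N = 37/76 = 0.4868
Expected agreement pₑ = Σ (rowᵢ·colᵢ)/N² = (55·22 + 21·54)/76² = 0.4058
κ = (pₒ − pₑ)/(1 − pₑ) = (0.4868 − 0.4058)/(1 − 0.4058) = 0.136

0.136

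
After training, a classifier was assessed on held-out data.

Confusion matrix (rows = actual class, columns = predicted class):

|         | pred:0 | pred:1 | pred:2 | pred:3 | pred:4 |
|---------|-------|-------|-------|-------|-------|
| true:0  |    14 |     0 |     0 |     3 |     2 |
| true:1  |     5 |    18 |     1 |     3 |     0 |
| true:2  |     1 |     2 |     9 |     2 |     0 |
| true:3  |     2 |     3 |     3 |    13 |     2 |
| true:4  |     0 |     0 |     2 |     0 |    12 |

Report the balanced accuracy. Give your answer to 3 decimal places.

0.694

Balanced accuracy = mean of per-class recall.
  0: recall = 14/19 = 0.7368
  1: recall = 18/27 = 0.6667
  2: recall = 9/14 = 0.6429
  3: recall = 13/23 = 0.5652
  4: recall = 12/14 = 0.8571
Mean = (0.7368 + 0.6667 + 0.6429 + 0.5652 + 0.8571) / 5 = 0.694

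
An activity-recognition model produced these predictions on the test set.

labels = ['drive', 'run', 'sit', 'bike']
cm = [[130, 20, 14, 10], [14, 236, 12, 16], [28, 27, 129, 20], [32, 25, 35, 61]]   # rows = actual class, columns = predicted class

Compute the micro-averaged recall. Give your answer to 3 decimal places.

Micro-averaging pools counts across classes: ΣTP=556, ΣFP=253, ΣFN=253.
Micro-recall = TP/(TP+FN) on pooled counts = 0.687 (equals overall accuracy in single-label multiclass).

0.687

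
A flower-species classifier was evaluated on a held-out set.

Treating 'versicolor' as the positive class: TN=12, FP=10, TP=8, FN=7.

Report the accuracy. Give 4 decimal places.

0.5405

Accuracy = (TP+TN)/N = (8+12)/37 = 0.5405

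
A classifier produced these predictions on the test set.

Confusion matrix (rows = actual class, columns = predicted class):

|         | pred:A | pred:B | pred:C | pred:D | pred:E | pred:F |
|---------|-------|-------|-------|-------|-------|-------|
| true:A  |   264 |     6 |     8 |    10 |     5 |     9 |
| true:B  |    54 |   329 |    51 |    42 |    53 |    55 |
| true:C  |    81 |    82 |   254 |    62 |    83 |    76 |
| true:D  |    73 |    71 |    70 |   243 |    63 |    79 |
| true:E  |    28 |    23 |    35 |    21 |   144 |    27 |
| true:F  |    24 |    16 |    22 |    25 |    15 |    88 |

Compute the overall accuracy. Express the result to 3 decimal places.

0.510

Accuracy = trace / total = (264+329+254+243+144+88=1322) / 2591 = 1322/2591 = 0.510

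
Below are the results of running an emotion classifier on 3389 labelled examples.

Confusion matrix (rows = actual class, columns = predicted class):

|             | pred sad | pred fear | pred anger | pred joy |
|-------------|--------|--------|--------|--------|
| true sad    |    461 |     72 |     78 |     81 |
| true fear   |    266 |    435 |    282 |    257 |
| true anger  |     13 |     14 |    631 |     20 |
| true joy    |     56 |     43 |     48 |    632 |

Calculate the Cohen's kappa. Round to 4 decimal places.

Observed agreement pₒ = trace/N = 2159/3389 = 0.63706
Expected agreement pₑ = Σ (rowᵢ·colᵢ)/N² = (692·796 + 1240·564 + 678·1039 + 779·990)/3389² = 0.23733
κ = (pₒ − pₑ)/(1 − pₑ) = (0.63706 − 0.23733)/(1 − 0.23733) = 0.5241

0.5241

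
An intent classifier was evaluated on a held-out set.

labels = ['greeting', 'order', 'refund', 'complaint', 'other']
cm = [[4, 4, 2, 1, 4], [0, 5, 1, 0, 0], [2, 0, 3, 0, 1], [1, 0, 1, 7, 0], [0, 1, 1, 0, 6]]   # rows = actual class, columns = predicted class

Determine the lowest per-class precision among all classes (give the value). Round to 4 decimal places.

0.3750

Per-class precision (TP/(TP+FP)):
  greeting: TP=4, FP=0+2+1+0=3 → 4/7 = 0.57143
  order: TP=5, FP=4+0+0+1=5 → 5/10 = 0.50000
  refund: TP=3, FP=2+1+1+1=5 → 3/8 = 0.37500
  complaint: TP=7, FP=1+0+0+0=1 → 7/8 = 0.87500
  other: TP=6, FP=4+0+1+0=5 → 6/11 = 0.54545
Lowest is class 'refund' with precision = 0.3750.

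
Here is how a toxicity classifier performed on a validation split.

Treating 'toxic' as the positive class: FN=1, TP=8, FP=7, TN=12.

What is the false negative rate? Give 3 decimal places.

FNR = FN/(FN+TP) = 1/(1+8) = 0.111

0.111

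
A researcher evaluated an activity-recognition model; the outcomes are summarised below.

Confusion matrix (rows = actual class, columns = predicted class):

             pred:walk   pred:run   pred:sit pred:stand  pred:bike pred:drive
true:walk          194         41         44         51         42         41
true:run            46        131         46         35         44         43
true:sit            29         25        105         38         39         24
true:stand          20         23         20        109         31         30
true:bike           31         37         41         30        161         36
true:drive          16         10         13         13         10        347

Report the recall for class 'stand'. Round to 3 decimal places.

One-vs-rest for 'stand': TP = diagonal; FP = other classes predicted 'stand'; FN = 'stand' predicted as other.
recall = TP/(TP+FN).
stand: TP=109, FN=20+23+20+31+30=124 → 109/233 = 0.4678

0.468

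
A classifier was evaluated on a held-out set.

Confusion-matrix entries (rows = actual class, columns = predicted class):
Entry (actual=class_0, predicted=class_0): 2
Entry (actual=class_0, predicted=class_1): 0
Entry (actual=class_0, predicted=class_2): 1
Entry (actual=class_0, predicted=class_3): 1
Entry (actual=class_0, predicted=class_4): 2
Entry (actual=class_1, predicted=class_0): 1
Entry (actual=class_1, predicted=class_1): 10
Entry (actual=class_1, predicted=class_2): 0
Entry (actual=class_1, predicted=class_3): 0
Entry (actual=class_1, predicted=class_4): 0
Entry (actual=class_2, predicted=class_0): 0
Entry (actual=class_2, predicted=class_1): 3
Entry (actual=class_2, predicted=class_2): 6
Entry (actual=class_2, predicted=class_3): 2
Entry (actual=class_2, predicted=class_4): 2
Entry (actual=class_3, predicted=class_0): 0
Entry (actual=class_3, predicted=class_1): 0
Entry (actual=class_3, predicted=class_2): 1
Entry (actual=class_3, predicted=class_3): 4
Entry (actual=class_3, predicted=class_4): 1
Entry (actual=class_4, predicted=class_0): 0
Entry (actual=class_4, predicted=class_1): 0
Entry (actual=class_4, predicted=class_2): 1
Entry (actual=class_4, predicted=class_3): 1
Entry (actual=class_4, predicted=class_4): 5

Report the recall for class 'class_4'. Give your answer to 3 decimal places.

0.714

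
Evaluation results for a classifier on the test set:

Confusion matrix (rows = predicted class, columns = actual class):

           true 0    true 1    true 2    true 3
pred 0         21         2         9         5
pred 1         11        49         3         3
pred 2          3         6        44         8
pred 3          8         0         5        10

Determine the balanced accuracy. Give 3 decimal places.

0.613

Balanced accuracy = mean of per-class recall.
  0: recall = 21/43 = 0.4884
  1: recall = 49/57 = 0.8596
  2: recall = 44/61 = 0.7213
  3: recall = 10/26 = 0.3846
Mean = (0.4884 + 0.8596 + 0.7213 + 0.3846) / 4 = 0.613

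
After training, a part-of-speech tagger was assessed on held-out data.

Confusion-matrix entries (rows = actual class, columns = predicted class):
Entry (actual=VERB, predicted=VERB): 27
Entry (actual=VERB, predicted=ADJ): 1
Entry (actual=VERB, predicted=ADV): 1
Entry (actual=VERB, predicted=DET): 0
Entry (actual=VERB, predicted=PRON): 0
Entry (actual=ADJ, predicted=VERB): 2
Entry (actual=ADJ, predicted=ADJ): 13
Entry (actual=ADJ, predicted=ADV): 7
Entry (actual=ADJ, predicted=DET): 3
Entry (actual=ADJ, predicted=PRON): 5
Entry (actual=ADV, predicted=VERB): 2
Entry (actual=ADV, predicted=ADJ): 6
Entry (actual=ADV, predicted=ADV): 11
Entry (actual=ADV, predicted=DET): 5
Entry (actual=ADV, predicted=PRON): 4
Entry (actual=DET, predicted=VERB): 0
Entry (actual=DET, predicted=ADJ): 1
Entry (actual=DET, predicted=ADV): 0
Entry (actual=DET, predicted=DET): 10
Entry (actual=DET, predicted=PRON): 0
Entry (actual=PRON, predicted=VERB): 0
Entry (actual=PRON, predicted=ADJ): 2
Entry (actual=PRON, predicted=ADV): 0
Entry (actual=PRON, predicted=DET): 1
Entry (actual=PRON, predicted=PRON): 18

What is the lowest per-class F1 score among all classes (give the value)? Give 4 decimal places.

Per-class F1 score (2·TP/(2·TP+FP+FN)):
  VERB: TP=27, FP=2+2+0+0=4, FN=1+1+0+0=2 → 54/60 = 0.90000
  ADJ: TP=13, FP=1+6+1+2=10, FN=2+7+3+5=17 → 26/53 = 0.49057
  ADV: TP=11, FP=1+7+0+0=8, FN=2+6+5+4=17 → 22/47 = 0.46809
  DET: TP=10, FP=0+3+5+1=9, FN=0+1+0+0=1 → 20/30 = 0.66667
  PRON: TP=18, FP=0+5+4+0=9, FN=0+2+0+1=3 → 36/48 = 0.75000
Lowest is class 'ADV' with F1 score = 0.4681.

0.4681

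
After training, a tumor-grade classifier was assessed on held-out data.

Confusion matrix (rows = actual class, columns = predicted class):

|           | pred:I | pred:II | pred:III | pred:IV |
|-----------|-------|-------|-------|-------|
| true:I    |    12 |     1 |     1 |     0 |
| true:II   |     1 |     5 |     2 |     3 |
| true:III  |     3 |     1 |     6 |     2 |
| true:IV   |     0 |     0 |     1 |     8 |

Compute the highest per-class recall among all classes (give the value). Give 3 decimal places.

0.889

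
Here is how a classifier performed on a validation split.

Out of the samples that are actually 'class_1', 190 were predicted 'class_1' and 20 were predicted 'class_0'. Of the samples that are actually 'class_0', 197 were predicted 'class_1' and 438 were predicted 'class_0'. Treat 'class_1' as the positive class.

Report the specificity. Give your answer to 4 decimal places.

Specificity = TN/(TN+FP) = 438/(438+197) = 0.6898

0.6898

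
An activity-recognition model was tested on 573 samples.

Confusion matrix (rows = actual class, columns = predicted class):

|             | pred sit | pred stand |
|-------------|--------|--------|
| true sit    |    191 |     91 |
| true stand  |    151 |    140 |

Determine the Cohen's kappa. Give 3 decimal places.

0.158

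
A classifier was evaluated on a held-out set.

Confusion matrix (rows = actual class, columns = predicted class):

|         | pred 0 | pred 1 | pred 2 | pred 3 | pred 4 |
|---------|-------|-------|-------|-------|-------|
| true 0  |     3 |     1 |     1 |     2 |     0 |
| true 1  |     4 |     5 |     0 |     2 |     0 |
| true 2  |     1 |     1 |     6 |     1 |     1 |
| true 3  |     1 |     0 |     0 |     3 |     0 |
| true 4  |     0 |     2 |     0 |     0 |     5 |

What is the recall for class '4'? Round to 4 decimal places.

One-vs-rest for '4': TP = diagonal; FP = other classes predicted '4'; FN = '4' predicted as other.
recall = TP/(TP+FN).
4: TP=5, FN=0+2+0+0=2 → 5/7 = 0.71429

0.7143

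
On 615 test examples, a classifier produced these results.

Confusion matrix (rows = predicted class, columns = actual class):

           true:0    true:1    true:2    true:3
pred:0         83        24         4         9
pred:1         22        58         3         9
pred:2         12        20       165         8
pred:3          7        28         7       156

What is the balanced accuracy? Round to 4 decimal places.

0.7236

Balanced accuracy = mean of per-class recall.
  0: recall = 83/124 = 0.66935
  1: recall = 58/130 = 0.44615
  2: recall = 165/179 = 0.92179
  3: recall = 156/182 = 0.85714
Mean = (0.66935 + 0.44615 + 0.92179 + 0.85714) / 4 = 0.7236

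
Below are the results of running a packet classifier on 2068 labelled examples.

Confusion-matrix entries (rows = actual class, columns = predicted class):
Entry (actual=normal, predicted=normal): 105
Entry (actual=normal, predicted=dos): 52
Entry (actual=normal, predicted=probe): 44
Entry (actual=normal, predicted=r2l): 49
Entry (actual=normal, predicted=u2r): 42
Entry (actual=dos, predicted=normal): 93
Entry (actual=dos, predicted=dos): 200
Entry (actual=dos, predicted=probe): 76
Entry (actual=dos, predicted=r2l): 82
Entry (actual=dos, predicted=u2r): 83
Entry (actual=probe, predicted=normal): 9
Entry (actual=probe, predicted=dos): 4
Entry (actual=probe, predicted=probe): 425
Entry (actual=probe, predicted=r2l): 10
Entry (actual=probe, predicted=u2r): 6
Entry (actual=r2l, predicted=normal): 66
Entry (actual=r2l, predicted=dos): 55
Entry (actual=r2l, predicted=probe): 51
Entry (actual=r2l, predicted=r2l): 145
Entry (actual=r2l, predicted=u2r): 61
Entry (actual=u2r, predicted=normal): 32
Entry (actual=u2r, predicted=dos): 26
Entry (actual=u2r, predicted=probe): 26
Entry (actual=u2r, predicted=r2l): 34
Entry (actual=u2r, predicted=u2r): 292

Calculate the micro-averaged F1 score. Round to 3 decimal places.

Micro-averaging pools counts across classes: ΣTP=1167, ΣFP=901, ΣFN=901.
Micro-F1 score = 2·TP/(2·TP+FP+FN) on pooled counts = 0.564 (equals overall accuracy in single-label multiclass).

0.564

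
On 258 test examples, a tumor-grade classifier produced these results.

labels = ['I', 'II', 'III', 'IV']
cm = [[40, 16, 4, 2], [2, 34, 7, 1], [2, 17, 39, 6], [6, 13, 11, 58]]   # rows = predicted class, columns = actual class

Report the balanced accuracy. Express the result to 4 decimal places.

0.6825

Balanced accuracy = mean of per-class recall.
  I: recall = 40/50 = 0.80000
  II: recall = 34/80 = 0.42500
  III: recall = 39/61 = 0.63934
  IV: recall = 58/67 = 0.86567
Mean = (0.80000 + 0.42500 + 0.63934 + 0.86567) / 4 = 0.6825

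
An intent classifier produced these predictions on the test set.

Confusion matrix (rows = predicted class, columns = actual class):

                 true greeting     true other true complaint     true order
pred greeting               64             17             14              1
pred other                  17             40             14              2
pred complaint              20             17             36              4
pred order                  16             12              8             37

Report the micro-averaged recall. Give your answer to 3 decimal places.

Micro-averaging pools counts across classes: ΣTP=177, ΣFP=142, ΣFN=142.
Micro-recall = TP/(TP+FN) on pooled counts = 0.555 (equals overall accuracy in single-label multiclass).

0.555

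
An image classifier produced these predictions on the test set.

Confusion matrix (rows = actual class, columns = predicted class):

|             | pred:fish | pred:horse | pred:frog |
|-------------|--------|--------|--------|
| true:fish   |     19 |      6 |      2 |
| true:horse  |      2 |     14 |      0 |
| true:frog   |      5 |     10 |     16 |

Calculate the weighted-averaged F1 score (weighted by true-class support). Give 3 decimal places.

Per-class F1 score (2·TP/(2·TP+FP+FN)):
  fish: TP=19, FP=2+5=7, FN=6+2=8 → 38/53 = 0.7170
  horse: TP=14, FP=6+10=16, FN=2+0=2 → 28/46 = 0.6087
  frog: TP=16, FP=2+0=2, FN=5+10=15 → 32/49 = 0.6531
Weighted-F1 score = Σ (supportᵢ/N)·F1 scoreᵢ with N=74: (27/74)·0.7170 + (16/74)·0.6087 + (31/74)·0.6531 = 0.667

0.667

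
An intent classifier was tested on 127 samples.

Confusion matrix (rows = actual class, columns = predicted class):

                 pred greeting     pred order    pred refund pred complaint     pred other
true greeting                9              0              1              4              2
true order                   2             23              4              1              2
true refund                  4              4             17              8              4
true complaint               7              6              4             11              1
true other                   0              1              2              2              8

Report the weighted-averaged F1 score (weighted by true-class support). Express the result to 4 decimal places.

0.5336

Per-class F1 score (2·TP/(2·TP+FP+FN)):
  greeting: TP=9, FP=2+4+7+0=13, FN=0+1+4+2=7 → 18/38 = 0.47368
  order: TP=23, FP=0+4+6+1=11, FN=2+4+1+2=9 → 46/66 = 0.69697
  refund: TP=17, FP=1+4+4+2=11, FN=4+4+8+4=20 → 34/65 = 0.52308
  complaint: TP=11, FP=4+1+8+2=15, FN=7+6+4+1=18 → 22/55 = 0.40000
  other: TP=8, FP=2+2+4+1=9, FN=0+1+2+2=5 → 16/30 = 0.53333
Weighted-F1 score = Σ (supportᵢ/N)·F1 scoreᵢ with N=127: (16/127)·0.47368 + (32/127)·0.69697 + (37/127)·0.52308 + (29/127)·0.40000 + (13/127)·0.53333 = 0.5336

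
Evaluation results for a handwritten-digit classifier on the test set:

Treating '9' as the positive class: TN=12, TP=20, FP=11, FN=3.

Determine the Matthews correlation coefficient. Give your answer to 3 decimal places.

MCC = (TP·TN − FP·FN) / √((TP+FP)(TP+FN)(TN+FP)(TN+FN))
Numerator = 20·12 − 11·3 = 207
Denominator = √(31·23·23·15) = √245985 = 495.9687
MCC = 207 / 495.9687 = 0.417

0.417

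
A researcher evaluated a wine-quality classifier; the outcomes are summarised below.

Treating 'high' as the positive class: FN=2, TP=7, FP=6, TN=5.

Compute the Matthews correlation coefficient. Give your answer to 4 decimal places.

0.2423

MCC = (TP·TN − FP·FN) / √((TP+FP)(TP+FN)(TN+FP)(TN+FN))
Numerator = 7·5 − 6·2 = 23
Denominator = √(13·9·11·7) = √9009 = 94.9158
MCC = 23 / 94.9158 = 0.2423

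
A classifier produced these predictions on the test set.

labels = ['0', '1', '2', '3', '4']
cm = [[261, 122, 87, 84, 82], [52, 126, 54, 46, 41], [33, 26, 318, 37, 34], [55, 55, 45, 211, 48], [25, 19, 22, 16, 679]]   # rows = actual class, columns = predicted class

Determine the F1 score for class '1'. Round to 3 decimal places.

0.378

One-vs-rest for '1': TP = diagonal; FP = other classes predicted '1'; FN = '1' predicted as other.
F1 score = 2·TP/(2·TP+FP+FN).
1: TP=126, FP=122+26+55+19=222, FN=52+54+46+41=193 → 252/667 = 0.3778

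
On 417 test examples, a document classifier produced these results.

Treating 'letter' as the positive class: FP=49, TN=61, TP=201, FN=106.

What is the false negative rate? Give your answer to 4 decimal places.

0.3453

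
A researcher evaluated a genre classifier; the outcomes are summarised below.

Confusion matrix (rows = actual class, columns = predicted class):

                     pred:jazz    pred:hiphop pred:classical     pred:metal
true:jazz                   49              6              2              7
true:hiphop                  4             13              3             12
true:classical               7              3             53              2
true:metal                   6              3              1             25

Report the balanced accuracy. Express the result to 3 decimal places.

Balanced accuracy = mean of per-class recall.
  jazz: recall = 49/64 = 0.7656
  hiphop: recall = 13/32 = 0.4063
  classical: recall = 53/65 = 0.8154
  metal: recall = 25/35 = 0.7143
Mean = (0.7656 + 0.4063 + 0.8154 + 0.7143) / 4 = 0.675

0.675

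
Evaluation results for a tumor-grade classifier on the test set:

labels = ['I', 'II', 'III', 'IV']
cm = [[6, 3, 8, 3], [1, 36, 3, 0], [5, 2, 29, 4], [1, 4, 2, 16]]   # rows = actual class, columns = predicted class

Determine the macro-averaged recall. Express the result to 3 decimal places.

0.655

Per-class recall (TP/(TP+FN)):
  I: TP=6, FN=3+8+3=14 → 6/20 = 0.3000
  II: TP=36, FN=1+3+0=4 → 36/40 = 0.9000
  III: TP=29, FN=5+2+4=11 → 29/40 = 0.7250
  IV: TP=16, FN=1+4+2=7 → 16/23 = 0.6957
Macro-recall = mean = (0.3000 + 0.9000 + 0.7250 + 0.6957) / 4 = 0.655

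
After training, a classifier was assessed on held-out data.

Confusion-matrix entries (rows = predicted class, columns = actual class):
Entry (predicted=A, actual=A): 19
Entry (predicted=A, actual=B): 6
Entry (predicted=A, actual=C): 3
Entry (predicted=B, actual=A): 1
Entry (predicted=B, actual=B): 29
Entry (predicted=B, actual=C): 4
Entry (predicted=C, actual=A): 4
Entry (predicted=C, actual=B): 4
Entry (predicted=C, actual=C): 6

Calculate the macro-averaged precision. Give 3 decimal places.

Per-class precision (TP/(TP+FP)):
  A: TP=19, FP=6+3=9 → 19/28 = 0.6786
  B: TP=29, FP=1+4=5 → 29/34 = 0.8529
  C: TP=6, FP=4+4=8 → 6/14 = 0.4286
Macro-precision = mean = (0.6786 + 0.8529 + 0.4286) / 3 = 0.653

0.653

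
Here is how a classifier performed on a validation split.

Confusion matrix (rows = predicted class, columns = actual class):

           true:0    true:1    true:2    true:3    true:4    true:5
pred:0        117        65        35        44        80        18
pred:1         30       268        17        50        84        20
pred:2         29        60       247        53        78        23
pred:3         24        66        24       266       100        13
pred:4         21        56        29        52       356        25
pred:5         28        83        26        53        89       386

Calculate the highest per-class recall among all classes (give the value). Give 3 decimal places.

Per-class recall (TP/(TP+FN)):
  0: TP=117, FN=30+29+24+21+28=132 → 117/249 = 0.4699
  1: TP=268, FN=65+60+66+56+83=330 → 268/598 = 0.4482
  2: TP=247, FN=35+17+24+29+26=131 → 247/378 = 0.6534
  3: TP=266, FN=44+50+53+52+53=252 → 266/518 = 0.5135
  4: TP=356, FN=80+84+78+100+89=431 → 356/787 = 0.4524
  5: TP=386, FN=18+20+23+13+25=99 → 386/485 = 0.7959
Highest is class '5' with recall = 0.796.

0.796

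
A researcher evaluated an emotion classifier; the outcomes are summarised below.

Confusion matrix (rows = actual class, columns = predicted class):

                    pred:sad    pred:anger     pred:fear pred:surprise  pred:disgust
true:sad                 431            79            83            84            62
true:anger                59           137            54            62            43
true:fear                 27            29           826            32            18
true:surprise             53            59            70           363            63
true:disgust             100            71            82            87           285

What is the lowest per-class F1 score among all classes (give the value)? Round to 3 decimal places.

Per-class F1 score (2·TP/(2·TP+FP+FN)):
  sad: TP=431, FP=59+27+53+100=239, FN=79+83+84+62=308 → 862/1409 = 0.6118
  anger: TP=137, FP=79+29+59+71=238, FN=59+54+62+43=218 → 274/730 = 0.3753
  fear: TP=826, FP=83+54+70+82=289, FN=27+29+32+18=106 → 1652/2047 = 0.8070
  surprise: TP=363, FP=84+62+32+87=265, FN=53+59+70+63=245 → 726/1236 = 0.5874
  disgust: TP=285, FP=62+43+18+63=186, FN=100+71+82+87=340 → 570/1096 = 0.5201
Lowest is class 'anger' with F1 score = 0.375.

0.375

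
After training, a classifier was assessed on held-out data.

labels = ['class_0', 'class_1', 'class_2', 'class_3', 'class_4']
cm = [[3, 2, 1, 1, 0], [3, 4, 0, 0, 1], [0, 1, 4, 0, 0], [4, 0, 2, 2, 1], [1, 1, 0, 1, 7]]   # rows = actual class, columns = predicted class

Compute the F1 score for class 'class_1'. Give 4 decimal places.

0.5000

Treat 'class_1' as positive and all other classes as negative.
F1 score = 2·TP/(2·TP+FP+FN).
class_1: TP=4, FP=2+1+0+1=4, FN=3+0+0+1=4 → 8/16 = 0.50000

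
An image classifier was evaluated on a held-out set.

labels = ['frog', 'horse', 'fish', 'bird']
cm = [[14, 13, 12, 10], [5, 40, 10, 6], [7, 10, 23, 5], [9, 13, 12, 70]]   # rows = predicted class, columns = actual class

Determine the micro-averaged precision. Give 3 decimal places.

Micro-averaging pools counts across classes: ΣTP=147, ΣFP=112, ΣFN=112.
Micro-precision = TP/(TP+FP) on pooled counts = 0.568 (equals overall accuracy in single-label multiclass).

0.568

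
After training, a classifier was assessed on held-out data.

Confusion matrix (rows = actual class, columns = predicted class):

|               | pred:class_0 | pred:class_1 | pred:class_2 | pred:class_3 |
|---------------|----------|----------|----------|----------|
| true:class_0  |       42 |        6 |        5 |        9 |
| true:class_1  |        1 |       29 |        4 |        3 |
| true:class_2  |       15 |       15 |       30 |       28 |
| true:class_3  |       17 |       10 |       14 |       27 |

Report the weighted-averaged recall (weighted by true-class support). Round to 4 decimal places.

0.5020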